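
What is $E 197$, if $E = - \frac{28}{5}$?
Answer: $- \frac{5516}{5} \approx -1103.2$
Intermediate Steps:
$E = - \frac{28}{5}$ ($E = \left(-28\right) \frac{1}{5} = - \frac{28}{5} \approx -5.6$)
$E 197 = \left(- \frac{28}{5}\right) 197 = - \frac{5516}{5}$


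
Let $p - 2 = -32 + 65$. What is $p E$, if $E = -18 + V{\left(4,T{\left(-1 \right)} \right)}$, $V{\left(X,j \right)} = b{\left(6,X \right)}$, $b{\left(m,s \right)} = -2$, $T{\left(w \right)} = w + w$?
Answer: $-700$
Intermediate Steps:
$T{\left(w \right)} = 2 w$
$V{\left(X,j \right)} = -2$
$p = 35$ ($p = 2 + \left(-32 + 65\right) = 2 + 33 = 35$)
$E = -20$ ($E = -18 - 2 = -20$)
$p E = 35 \left(-20\right) = -700$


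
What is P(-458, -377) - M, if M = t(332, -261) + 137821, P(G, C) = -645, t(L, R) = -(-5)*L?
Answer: -140126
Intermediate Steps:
t(L, R) = 5*L
M = 139481 (M = 5*332 + 137821 = 1660 + 137821 = 139481)
P(-458, -377) - M = -645 - 1*139481 = -645 - 139481 = -140126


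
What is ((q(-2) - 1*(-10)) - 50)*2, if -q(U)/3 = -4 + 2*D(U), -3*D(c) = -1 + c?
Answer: -68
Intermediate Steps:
D(c) = ⅓ - c/3 (D(c) = -(-1 + c)/3 = ⅓ - c/3)
q(U) = 10 + 2*U (q(U) = -3*(-4 + 2*(⅓ - U/3)) = -3*(-4 + (⅔ - 2*U/3)) = -3*(-10/3 - 2*U/3) = 10 + 2*U)
((q(-2) - 1*(-10)) - 50)*2 = (((10 + 2*(-2)) - 1*(-10)) - 50)*2 = (((10 - 4) + 10) - 50)*2 = ((6 + 10) - 50)*2 = (16 - 50)*2 = -34*2 = -68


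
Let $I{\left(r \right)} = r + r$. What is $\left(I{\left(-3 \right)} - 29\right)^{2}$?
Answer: $1225$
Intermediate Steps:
$I{\left(r \right)} = 2 r$
$\left(I{\left(-3 \right)} - 29\right)^{2} = \left(2 \left(-3\right) - 29\right)^{2} = \left(-6 - 29\right)^{2} = \left(-35\right)^{2} = 1225$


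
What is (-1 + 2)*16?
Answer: 16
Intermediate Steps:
(-1 + 2)*16 = 1*16 = 16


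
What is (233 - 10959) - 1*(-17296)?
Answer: 6570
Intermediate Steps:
(233 - 10959) - 1*(-17296) = -10726 + 17296 = 6570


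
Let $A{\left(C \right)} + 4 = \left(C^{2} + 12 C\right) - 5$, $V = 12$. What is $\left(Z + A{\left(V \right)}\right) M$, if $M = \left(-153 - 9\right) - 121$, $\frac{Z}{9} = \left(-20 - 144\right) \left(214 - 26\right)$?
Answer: $78450147$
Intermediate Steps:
$A{\left(C \right)} = -9 + C^{2} + 12 C$ ($A{\left(C \right)} = -4 - \left(5 - C^{2} - 12 C\right) = -4 + \left(-5 + C^{2} + 12 C\right) = -9 + C^{2} + 12 C$)
$Z = -277488$ ($Z = 9 \left(-20 - 144\right) \left(214 - 26\right) = 9 \left(\left(-164\right) 188\right) = 9 \left(-30832\right) = -277488$)
$M = -283$ ($M = -162 - 121 = -283$)
$\left(Z + A{\left(V \right)}\right) M = \left(-277488 + \left(-9 + 12^{2} + 12 \cdot 12\right)\right) \left(-283\right) = \left(-277488 + \left(-9 + 144 + 144\right)\right) \left(-283\right) = \left(-277488 + 279\right) \left(-283\right) = \left(-277209\right) \left(-283\right) = 78450147$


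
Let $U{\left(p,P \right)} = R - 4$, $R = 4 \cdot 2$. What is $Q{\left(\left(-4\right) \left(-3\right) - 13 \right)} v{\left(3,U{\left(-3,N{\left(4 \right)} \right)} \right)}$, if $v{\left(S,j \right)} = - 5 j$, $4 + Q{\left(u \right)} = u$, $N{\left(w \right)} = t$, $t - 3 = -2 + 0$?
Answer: $100$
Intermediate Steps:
$t = 1$ ($t = 3 + \left(-2 + 0\right) = 3 - 2 = 1$)
$N{\left(w \right)} = 1$
$R = 8$
$Q{\left(u \right)} = -4 + u$
$U{\left(p,P \right)} = 4$ ($U{\left(p,P \right)} = 8 - 4 = 4$)
$Q{\left(\left(-4\right) \left(-3\right) - 13 \right)} v{\left(3,U{\left(-3,N{\left(4 \right)} \right)} \right)} = \left(-4 - 1\right) \left(\left(-5\right) 4\right) = \left(-4 + \left(12 - 13\right)\right) \left(-20\right) = \left(-4 - 1\right) \left(-20\right) = \left(-5\right) \left(-20\right) = 100$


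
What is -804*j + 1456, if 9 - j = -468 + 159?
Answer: -254216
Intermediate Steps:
j = 318 (j = 9 - (-468 + 159) = 9 - 1*(-309) = 9 + 309 = 318)
-804*j + 1456 = -804*318 + 1456 = -255672 + 1456 = -254216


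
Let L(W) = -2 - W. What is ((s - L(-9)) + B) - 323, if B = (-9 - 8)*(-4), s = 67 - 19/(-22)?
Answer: -4271/22 ≈ -194.14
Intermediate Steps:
s = 1493/22 (s = 67 - 19*(-1/22) = 67 + 19/22 = 1493/22 ≈ 67.864)
B = 68 (B = -17*(-4) = 68)
((s - L(-9)) + B) - 323 = ((1493/22 - (-2 - 1*(-9))) + 68) - 323 = ((1493/22 - (-2 + 9)) + 68) - 323 = ((1493/22 - 1*7) + 68) - 323 = ((1493/22 - 7) + 68) - 323 = (1339/22 + 68) - 323 = 2835/22 - 323 = -4271/22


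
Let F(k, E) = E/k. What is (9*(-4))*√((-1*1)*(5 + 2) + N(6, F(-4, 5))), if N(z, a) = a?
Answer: -18*I*√33 ≈ -103.4*I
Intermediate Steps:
(9*(-4))*√((-1*1)*(5 + 2) + N(6, F(-4, 5))) = (9*(-4))*√((-1*1)*(5 + 2) + 5/(-4)) = -36*√(-1*7 + 5*(-¼)) = -36*√(-7 - 5/4) = -18*I*√33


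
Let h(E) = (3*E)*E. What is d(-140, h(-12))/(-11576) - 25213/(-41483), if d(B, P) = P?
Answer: 34243129/60025901 ≈ 0.57047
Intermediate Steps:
h(E) = 3*E**2
d(-140, h(-12))/(-11576) - 25213/(-41483) = (3*(-12)**2)/(-11576) - 25213/(-41483) = (3*144)*(-1/11576) - 25213*(-1/41483) = 432*(-1/11576) + 25213/41483 = -54/1447 + 25213/41483 = 34243129/60025901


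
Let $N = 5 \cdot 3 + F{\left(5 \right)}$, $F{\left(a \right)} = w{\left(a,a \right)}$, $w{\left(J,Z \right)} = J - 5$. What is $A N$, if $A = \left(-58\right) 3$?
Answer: $-2610$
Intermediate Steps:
$w{\left(J,Z \right)} = -5 + J$
$A = -174$
$F{\left(a \right)} = -5 + a$
$N = 15$ ($N = 5 \cdot 3 + \left(-5 + 5\right) = 15 + 0 = 15$)
$A N = \left(-174\right) 15 = -2610$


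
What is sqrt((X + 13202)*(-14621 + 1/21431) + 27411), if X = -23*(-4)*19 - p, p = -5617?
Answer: I*sqrt(138099881776512279)/21431 ≈ 17340.0*I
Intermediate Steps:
X = 7365 (X = -23*(-4)*19 - 1*(-5617) = 92*19 + 5617 = 1748 + 5617 = 7365)
sqrt((X + 13202)*(-14621 + 1/21431) + 27411) = sqrt((7365 + 13202)*(-14621 + 1/21431) + 27411) = sqrt(20567*(-14621 + 1/21431) + 27411) = sqrt(20567*(-313342650/21431) + 27411) = sqrt(-6444518282550/21431 + 27411) = sqrt(-6443930837409/21431) = I*sqrt(138099881776512279)/21431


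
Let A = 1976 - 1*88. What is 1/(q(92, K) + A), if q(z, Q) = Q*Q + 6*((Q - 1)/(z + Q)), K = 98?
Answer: 95/1092031 ≈ 8.6994e-5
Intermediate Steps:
q(z, Q) = Q² + 6*(-1 + Q)/(Q + z) (q(z, Q) = Q² + 6*((-1 + Q)/(Q + z)) = Q² + 6*(-1 + Q)/(Q + z))
A = 1888 (A = 1976 - 88 = 1888)
1/(q(92, K) + A) = 1/((-6 + 98³ + 6*98 + 92*98²)/(98 + 92) + 1888) = 1/((-6 + 941192 + 588 + 92*9604)/190 + 1888) = 1/((-6 + 941192 + 588 + 883568)/190 + 1888) = 1/((1/190)*1825342 + 1888) = 1/(912671/95 + 1888) = 1/(1092031/95) = 95/1092031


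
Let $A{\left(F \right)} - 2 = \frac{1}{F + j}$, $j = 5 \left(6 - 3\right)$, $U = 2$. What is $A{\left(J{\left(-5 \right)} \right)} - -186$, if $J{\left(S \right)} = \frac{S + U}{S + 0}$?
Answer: $\frac{14669}{78} \approx 188.06$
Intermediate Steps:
$j = 15$ ($j = 5 \cdot 3 = 15$)
$J{\left(S \right)} = \frac{2 + S}{S}$ ($J{\left(S \right)} = \frac{S + 2}{S + 0} = \frac{2 + S}{S}$)
$A{\left(F \right)} = 2 + \frac{1}{15 + F}$ ($A{\left(F \right)} = 2 + \frac{1}{F + 15} = 2 + \frac{1}{15 + F}$)
$A{\left(J{\left(-5 \right)} \right)} - -186 = \frac{31 + 2 \frac{2 - 5}{-5}}{15 + \frac{2 - 5}{-5}} - -186 = \frac{31 + 2 \left(\left(- \frac{1}{5}\right) \left(-3\right)\right)}{15 - - \frac{3}{5}} + 186 = \frac{31 + 2 \cdot \frac{3}{5}}{15 + \frac{3}{5}} + 186 = \frac{31 + \frac{6}{5}}{\frac{78}{5}} + 186 = \frac{5}{78} \cdot \frac{161}{5} + 186 = \frac{161}{78} + 186 = \frac{14669}{78}$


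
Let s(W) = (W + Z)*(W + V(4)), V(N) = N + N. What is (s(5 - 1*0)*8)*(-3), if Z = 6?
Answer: -3432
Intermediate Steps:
V(N) = 2*N
s(W) = (6 + W)*(8 + W) (s(W) = (W + 6)*(W + 2*4) = (6 + W)*(W + 8) = (6 + W)*(8 + W))
(s(5 - 1*0)*8)*(-3) = ((48 + (5 - 1*0)² + 14*(5 - 1*0))*8)*(-3) = ((48 + (5 + 0)² + 14*(5 + 0))*8)*(-3) = ((48 + 5² + 14*5)*8)*(-3) = ((48 + 25 + 70)*8)*(-3) = (143*8)*(-3) = 1144*(-3) = -3432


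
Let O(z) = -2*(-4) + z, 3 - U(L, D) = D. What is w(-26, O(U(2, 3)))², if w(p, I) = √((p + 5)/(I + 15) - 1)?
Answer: -44/23 ≈ -1.9130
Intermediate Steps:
U(L, D) = 3 - D
O(z) = 8 + z
w(p, I) = √(-1 + (5 + p)/(15 + I)) (w(p, I) = √((5 + p)/(15 + I) - 1) = √(-1 + (5 + p)/(15 + I)))
w(-26, O(U(2, 3)))² = (√((-10 - 26 - (8 + (3 - 1*3)))/(15 + (8 + (3 - 1*3)))))² = (√((-10 - 26 - (8 + (3 - 3)))/(15 + (8 + (3 - 3)))))² = (√((-10 - 26 - (8 + 0))/(15 + (8 + 0))))² = (√((-10 - 26 - 1*8)/(15 + 8)))² = (√((-10 - 26 - 8)/23))² = (√((1/23)*(-44)))² = (√(-44/23))² = (2*I*√253/23)² = -44/23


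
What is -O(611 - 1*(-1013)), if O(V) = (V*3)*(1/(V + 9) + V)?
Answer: -12920509896/1633 ≈ -7.9121e+6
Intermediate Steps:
O(V) = 3*V*(V + 1/(9 + V)) (O(V) = (3*V)*(1/(9 + V) + V) = (3*V)*(V + 1/(9 + V)) = 3*V*(V + 1/(9 + V)))
-O(611 - 1*(-1013)) = -3*(611 - 1*(-1013))*(1 + (611 - 1*(-1013))**2 + 9*(611 - 1*(-1013)))/(9 + (611 - 1*(-1013))) = -3*(611 + 1013)*(1 + (611 + 1013)**2 + 9*(611 + 1013))/(9 + (611 + 1013)) = -3*1624*(1 + 1624**2 + 9*1624)/(9 + 1624) = -3*1624*(1 + 2637376 + 14616)/1633 = -3*1624*2651993/1633 = -1*12920509896/1633 = -12920509896/1633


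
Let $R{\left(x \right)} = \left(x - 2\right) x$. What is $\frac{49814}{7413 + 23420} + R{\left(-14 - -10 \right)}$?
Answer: $\frac{789806}{30833} \approx 25.616$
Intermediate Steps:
$R{\left(x \right)} = x \left(-2 + x\right)$ ($R{\left(x \right)} = \left(-2 + x\right) x = x \left(-2 + x\right)$)
$\frac{49814}{7413 + 23420} + R{\left(-14 - -10 \right)} = \frac{49814}{7413 + 23420} + \left(-14 - -10\right) \left(-2 - 4\right) = \frac{49814}{30833} + \left(-14 + 10\right) \left(-2 + \left(-14 + 10\right)\right) = 49814 \cdot \frac{1}{30833} - 4 \left(-2 - 4\right) = \frac{49814}{30833} - -24 = \frac{49814}{30833} + 24 = \frac{789806}{30833}$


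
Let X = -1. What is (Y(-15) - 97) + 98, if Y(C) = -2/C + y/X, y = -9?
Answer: 152/15 ≈ 10.133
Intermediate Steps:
Y(C) = 9 - 2/C (Y(C) = -2/C - 9/(-1) = -2/C - 9*(-1) = -2/C + 9 = 9 - 2/C)
(Y(-15) - 97) + 98 = ((9 - 2/(-15)) - 97) + 98 = ((9 - 2*(-1/15)) - 97) + 98 = ((9 + 2/15) - 97) + 98 = (137/15 - 97) + 98 = -1318/15 + 98 = 152/15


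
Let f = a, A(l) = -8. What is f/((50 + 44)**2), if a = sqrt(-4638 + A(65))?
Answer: I*sqrt(4646)/8836 ≈ 0.0077141*I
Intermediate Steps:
a = I*sqrt(4646) (a = sqrt(-4638 - 8) = sqrt(-4646) = I*sqrt(4646) ≈ 68.162*I)
f = I*sqrt(4646) ≈ 68.162*I
f/((50 + 44)**2) = (I*sqrt(4646))/((50 + 44)**2) = (I*sqrt(4646))/(94**2) = (I*sqrt(4646))/8836 = (I*sqrt(4646))*(1/8836) = I*sqrt(4646)/8836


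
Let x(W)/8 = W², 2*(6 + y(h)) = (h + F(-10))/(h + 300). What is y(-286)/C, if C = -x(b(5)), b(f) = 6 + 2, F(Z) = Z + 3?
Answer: 461/14336 ≈ 0.032157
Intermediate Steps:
F(Z) = 3 + Z
y(h) = -6 + (-7 + h)/(2*(300 + h)) (y(h) = -6 + ((h + (3 - 10))/(h + 300))/2 = -6 + ((h - 7)/(300 + h))/2 = -6 + ((-7 + h)/(300 + h))/2 = -6 + (-7 + h)/(2*(300 + h)))
b(f) = 8
x(W) = 8*W²
C = -512 (C = -8*8² = -8*64 = -1*512 = -512)
y(-286)/C = ((-3607 - 11*(-286))/(2*(300 - 286)))/(-512) = ((½)*(-3607 + 3146)/14)*(-1/512) = ((½)*(1/14)*(-461))*(-1/512) = -461/28*(-1/512) = 461/14336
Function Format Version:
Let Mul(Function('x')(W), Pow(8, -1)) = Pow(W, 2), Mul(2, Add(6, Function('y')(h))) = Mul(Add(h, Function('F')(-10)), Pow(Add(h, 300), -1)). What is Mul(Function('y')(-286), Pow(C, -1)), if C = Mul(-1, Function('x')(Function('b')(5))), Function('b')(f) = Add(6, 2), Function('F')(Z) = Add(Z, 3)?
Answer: Rational(461, 14336) ≈ 0.032157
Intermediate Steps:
Function('F')(Z) = Add(3, Z)
Function('y')(h) = Add(-6, Mul(Rational(1, 2), Pow(Add(300, h), -1), Add(-7, h))) (Function('y')(h) = Add(-6, Mul(Rational(1, 2), Mul(Add(h, Add(3, -10)), Pow(Add(h, 300), -1)))) = Add(-6, Mul(Rational(1, 2), Mul(Add(h, -7), Pow(Add(300, h), -1)))) = Add(-6, Mul(Rational(1, 2), Mul(Add(-7, h), Pow(Add(300, h), -1)))) = Add(-6, Mul(Rational(1, 2), Mul(Pow(Add(300, h), -1), Add(-7, h)))) = Add(-6, Mul(Rational(1, 2), Pow(Add(300, h), -1), Add(-7, h))))
Function('b')(f) = 8
Function('x')(W) = Mul(8, Pow(W, 2))
C = -512 (C = Mul(-1, Mul(8, Pow(8, 2))) = Mul(-1, Mul(8, 64)) = Mul(-1, 512) = -512)
Mul(Function('y')(-286), Pow(C, -1)) = Mul(Mul(Rational(1, 2), Pow(Add(300, -286), -1), Add(-3607, Mul(-11, -286))), Pow(-512, -1)) = Mul(Mul(Rational(1, 2), Pow(14, -1), Add(-3607, 3146)), Rational(-1, 512)) = Mul(Mul(Rational(1, 2), Rational(1, 14), -461), Rational(-1, 512)) = Mul(Rational(-461, 28), Rational(-1, 512)) = Rational(461, 14336)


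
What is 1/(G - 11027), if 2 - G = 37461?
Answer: -1/48486 ≈ -2.0625e-5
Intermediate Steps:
G = -37459 (G = 2 - 1*37461 = 2 - 37461 = -37459)
1/(G - 11027) = 1/(-37459 - 11027) = 1/(-48486) = -1/48486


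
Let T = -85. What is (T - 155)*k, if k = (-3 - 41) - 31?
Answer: 18000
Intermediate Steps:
k = -75 (k = -44 - 31 = -75)
(T - 155)*k = (-85 - 155)*(-75) = -240*(-75) = 18000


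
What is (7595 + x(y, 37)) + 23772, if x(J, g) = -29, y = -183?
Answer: 31338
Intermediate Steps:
(7595 + x(y, 37)) + 23772 = (7595 - 29) + 23772 = 7566 + 23772 = 31338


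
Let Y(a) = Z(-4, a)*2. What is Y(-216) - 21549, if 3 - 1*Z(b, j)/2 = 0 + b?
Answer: -21521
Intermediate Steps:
Z(b, j) = 6 - 2*b (Z(b, j) = 6 - 2*(0 + b) = 6 - 2*b)
Y(a) = 28 (Y(a) = (6 - 2*(-4))*2 = (6 + 8)*2 = 14*2 = 28)
Y(-216) - 21549 = 28 - 21549 = -21521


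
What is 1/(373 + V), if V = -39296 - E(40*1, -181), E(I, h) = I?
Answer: -1/38963 ≈ -2.5665e-5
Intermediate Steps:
V = -39336 (V = -39296 - 40 = -39336)
1/(373 + V) = 1/(373 - 39336) = 1/(-38963) = -1/38963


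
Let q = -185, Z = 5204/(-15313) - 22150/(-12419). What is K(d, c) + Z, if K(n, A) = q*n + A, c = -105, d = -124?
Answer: 4342855531219/190172147 ≈ 22836.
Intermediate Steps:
Z = 274554474/190172147 (Z = 5204*(-1/15313) - 22150*(-1/12419) = -5204/15313 + 22150/12419 = 274554474/190172147 ≈ 1.4437)
K(n, A) = A - 185*n (K(n, A) = -185*n + A = A - 185*n)
K(d, c) + Z = (-105 - 185*(-124)) + 274554474/190172147 = (-105 + 22940) + 274554474/190172147 = 22835 + 274554474/190172147 = 4342855531219/190172147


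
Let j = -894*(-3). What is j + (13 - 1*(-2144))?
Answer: 4839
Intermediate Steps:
j = 2682
j + (13 - 1*(-2144)) = 2682 + (13 - 1*(-2144)) = 2682 + (13 + 2144) = 2682 + 2157 = 4839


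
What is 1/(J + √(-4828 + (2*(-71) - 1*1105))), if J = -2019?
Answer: -673/1360812 - 5*I*√3/453604 ≈ -0.00049456 - 1.9092e-5*I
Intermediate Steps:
1/(J + √(-4828 + (2*(-71) - 1*1105))) = 1/(-2019 + √(-4828 + (2*(-71) - 1*1105))) = 1/(-2019 + √(-4828 + (-142 - 1105))) = 1/(-2019 + √(-4828 - 1247)) = 1/(-2019 + √(-6075)) = 1/(-2019 + 45*I*√3)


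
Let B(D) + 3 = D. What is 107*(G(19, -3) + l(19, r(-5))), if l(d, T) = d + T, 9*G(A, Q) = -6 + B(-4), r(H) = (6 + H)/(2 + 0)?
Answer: 34775/18 ≈ 1931.9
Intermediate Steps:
r(H) = 3 + H/2 (r(H) = (6 + H)/2 = (6 + H)*(½) = 3 + H/2)
B(D) = -3 + D
G(A, Q) = -13/9 (G(A, Q) = (-6 + (-3 - 4))/9 = (-6 - 7)/9 = (⅑)*(-13) = -13/9)
l(d, T) = T + d
107*(G(19, -3) + l(19, r(-5))) = 107*(-13/9 + ((3 + (½)*(-5)) + 19)) = 107*(-13/9 + ((3 - 5/2) + 19)) = 107*(-13/9 + (½ + 19)) = 107*(-13/9 + 39/2) = 107*(325/18) = 34775/18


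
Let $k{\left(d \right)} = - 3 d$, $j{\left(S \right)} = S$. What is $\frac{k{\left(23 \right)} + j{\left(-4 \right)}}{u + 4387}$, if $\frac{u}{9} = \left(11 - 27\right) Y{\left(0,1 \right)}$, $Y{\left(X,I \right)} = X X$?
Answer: $- \frac{73}{4387} \approx -0.01664$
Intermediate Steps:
$Y{\left(X,I \right)} = X^{2}$
$u = 0$ ($u = 9 \left(11 - 27\right) 0^{2} = 9 \left(\left(-16\right) 0\right) = 9 \cdot 0 = 0$)
$\frac{k{\left(23 \right)} + j{\left(-4 \right)}}{u + 4387} = \frac{\left(-3\right) 23 - 4}{0 + 4387} = \frac{-69 - 4}{4387} = \left(-73\right) \frac{1}{4387} = - \frac{73}{4387}$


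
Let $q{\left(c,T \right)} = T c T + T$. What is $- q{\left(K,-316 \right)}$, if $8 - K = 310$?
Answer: $30156828$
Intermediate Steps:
$K = -302$ ($K = 8 - 310 = -302$)
$q{\left(c,T \right)} = T + c T^{2}$ ($q{\left(c,T \right)} = c T^{2} + T = T + c T^{2}$)
$- q{\left(K,-316 \right)} = - \left(-316\right) \left(1 - -95432\right) = - \left(-316\right) \left(1 + 95432\right) = - \left(-316\right) 95433 = \left(-1\right) \left(-30156828\right) = 30156828$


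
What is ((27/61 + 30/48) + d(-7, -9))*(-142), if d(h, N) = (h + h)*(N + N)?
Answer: -8768287/244 ≈ -35936.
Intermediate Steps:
d(h, N) = 4*N*h (d(h, N) = (2*h)*(2*N) = 4*N*h)
((27/61 + 30/48) + d(-7, -9))*(-142) = ((27/61 + 30/48) + 4*(-9)*(-7))*(-142) = ((27*(1/61) + 30*(1/48)) + 252)*(-142) = ((27/61 + 5/8) + 252)*(-142) = (521/488 + 252)*(-142) = (123497/488)*(-142) = -8768287/244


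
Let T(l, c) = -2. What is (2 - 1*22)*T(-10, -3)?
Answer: 40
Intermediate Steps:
(2 - 1*22)*T(-10, -3) = (2 - 1*22)*(-2) = (2 - 22)*(-2) = -20*(-2) = 40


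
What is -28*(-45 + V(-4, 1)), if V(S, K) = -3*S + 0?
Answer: 924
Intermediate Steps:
V(S, K) = -3*S
-28*(-45 + V(-4, 1)) = -28*(-45 - 3*(-4)) = -28*(-45 + 12) = -28*(-33) = 924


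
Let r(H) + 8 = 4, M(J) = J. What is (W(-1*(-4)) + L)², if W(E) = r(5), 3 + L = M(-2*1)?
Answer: 81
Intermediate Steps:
r(H) = -4 (r(H) = -8 + 4 = -4)
L = -5 (L = -3 - 2*1 = -3 - 2 = -5)
W(E) = -4
(W(-1*(-4)) + L)² = (-4 - 5)² = (-9)² = 81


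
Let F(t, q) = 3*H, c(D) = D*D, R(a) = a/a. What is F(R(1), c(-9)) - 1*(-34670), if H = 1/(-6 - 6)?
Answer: 138679/4 ≈ 34670.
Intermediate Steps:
H = -1/12 (H = 1/(-12) = -1/12 ≈ -0.083333)
R(a) = 1
c(D) = D²
F(t, q) = -¼ (F(t, q) = 3*(-1/12) = -¼)
F(R(1), c(-9)) - 1*(-34670) = -¼ - 1*(-34670) = -¼ + 34670 = 138679/4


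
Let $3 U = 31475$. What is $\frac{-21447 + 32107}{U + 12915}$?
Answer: $\frac{1599}{3511} \approx 0.45543$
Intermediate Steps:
$U = \frac{31475}{3}$ ($U = \frac{1}{3} \cdot 31475 = \frac{31475}{3} \approx 10492.0$)
$\frac{-21447 + 32107}{U + 12915} = \frac{-21447 + 32107}{\frac{31475}{3} + 12915} = \frac{10660}{\frac{70220}{3}} = 10660 \cdot \frac{3}{70220} = \frac{1599}{3511}$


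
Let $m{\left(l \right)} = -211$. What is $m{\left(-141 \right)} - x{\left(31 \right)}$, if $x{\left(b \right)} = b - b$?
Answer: $-211$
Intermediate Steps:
$x{\left(b \right)} = 0$
$m{\left(-141 \right)} - x{\left(31 \right)} = -211 - 0 = -211 + 0 = -211$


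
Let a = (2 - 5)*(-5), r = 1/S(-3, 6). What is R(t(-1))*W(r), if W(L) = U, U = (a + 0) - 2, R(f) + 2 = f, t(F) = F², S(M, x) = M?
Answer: -13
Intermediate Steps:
R(f) = -2 + f
r = -⅓ (r = 1/(-3) = -⅓ ≈ -0.33333)
a = 15 (a = -3*(-5) = 15)
U = 13 (U = (15 + 0) - 2 = 15 - 2 = 13)
W(L) = 13
R(t(-1))*W(r) = (-2 + (-1)²)*13 = (-2 + 1)*13 = -1*13 = -13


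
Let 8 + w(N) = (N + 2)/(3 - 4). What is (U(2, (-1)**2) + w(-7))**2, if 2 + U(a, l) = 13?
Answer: 64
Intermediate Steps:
U(a, l) = 11 (U(a, l) = -2 + 13 = 11)
w(N) = -10 - N (w(N) = -8 + (N + 2)/(3 - 4) = -8 + (2 + N)/(-1) = -8 + (2 + N)*(-1) = -8 + (-2 - N) = -10 - N)
(U(2, (-1)**2) + w(-7))**2 = (11 + (-10 - 1*(-7)))**2 = (11 + (-10 + 7))**2 = (11 - 3)**2 = 8**2 = 64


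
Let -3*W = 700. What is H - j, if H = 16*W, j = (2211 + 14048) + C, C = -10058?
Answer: -29803/3 ≈ -9934.3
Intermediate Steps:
W = -700/3 (W = -⅓*700 = -700/3 ≈ -233.33)
j = 6201 (j = (2211 + 14048) - 10058 = 16259 - 10058 = 6201)
H = -11200/3 (H = 16*(-700/3) = -11200/3 ≈ -3733.3)
H - j = -11200/3 - 1*6201 = -11200/3 - 6201 = -29803/3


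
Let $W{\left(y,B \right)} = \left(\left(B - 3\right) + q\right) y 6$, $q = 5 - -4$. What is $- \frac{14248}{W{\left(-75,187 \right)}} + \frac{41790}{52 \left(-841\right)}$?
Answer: $- \frac{751591991}{949531050} \approx -0.79154$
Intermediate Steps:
$q = 9$ ($q = 5 + 4 = 9$)
$W{\left(y,B \right)} = 6 y \left(6 + B\right)$ ($W{\left(y,B \right)} = \left(\left(B - 3\right) + 9\right) y 6 = \left(\left(-3 + B\right) + 9\right) y 6 = \left(6 + B\right) y 6 = y \left(6 + B\right) 6 = 6 y \left(6 + B\right)$)
$- \frac{14248}{W{\left(-75,187 \right)}} + \frac{41790}{52 \left(-841\right)} = - \frac{14248}{6 \left(-75\right) \left(6 + 187\right)} + \frac{41790}{52 \left(-841\right)} = - \frac{14248}{6 \left(-75\right) 193} + \frac{41790}{-43732} = - \frac{14248}{-86850} + 41790 \left(- \frac{1}{43732}\right) = \left(-14248\right) \left(- \frac{1}{86850}\right) - \frac{20895}{21866} = \frac{7124}{43425} - \frac{20895}{21866} = - \frac{751591991}{949531050}$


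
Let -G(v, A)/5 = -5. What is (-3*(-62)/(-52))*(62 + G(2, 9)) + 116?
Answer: -5075/26 ≈ -195.19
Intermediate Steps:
G(v, A) = 25 (G(v, A) = -5*(-5) = 25)
(-3*(-62)/(-52))*(62 + G(2, 9)) + 116 = (-3*(-62)/(-52))*(62 + 25) + 116 = (186*(-1/52))*87 + 116 = -93/26*87 + 116 = -8091/26 + 116 = -5075/26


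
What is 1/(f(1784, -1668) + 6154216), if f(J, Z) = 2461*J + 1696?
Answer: 1/10546336 ≈ 9.4820e-8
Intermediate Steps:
f(J, Z) = 1696 + 2461*J
1/(f(1784, -1668) + 6154216) = 1/((1696 + 2461*1784) + 6154216) = 1/((1696 + 4390424) + 6154216) = 1/(4392120 + 6154216) = 1/10546336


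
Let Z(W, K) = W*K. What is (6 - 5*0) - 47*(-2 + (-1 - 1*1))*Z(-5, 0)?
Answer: 6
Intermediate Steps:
Z(W, K) = K*W
(6 - 5*0) - 47*(-2 + (-1 - 1*1))*Z(-5, 0) = (6 - 5*0) - 47*(-2 + (-1 - 1*1))*0*(-5) = (6 + 0) - 47*(-2 + (-1 - 1))*0 = 6 - 47*(-2 - 2)*0 = 6 - (-188)*0 = 6 - 47*0 = 6 + 0 = 6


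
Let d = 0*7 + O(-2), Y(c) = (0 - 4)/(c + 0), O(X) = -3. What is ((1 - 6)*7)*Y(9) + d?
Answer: 113/9 ≈ 12.556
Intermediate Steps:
Y(c) = -4/c
d = -3 (d = 0*7 - 3 = 0 - 3 = -3)
((1 - 6)*7)*Y(9) + d = ((1 - 6)*7)*(-4/9) - 3 = (-5*7)*(-4*⅑) - 3 = -35*(-4/9) - 3 = 140/9 - 3 = 113/9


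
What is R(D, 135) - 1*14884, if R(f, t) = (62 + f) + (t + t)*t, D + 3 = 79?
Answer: 21704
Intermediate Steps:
D = 76 (D = -3 + 79 = 76)
R(f, t) = 62 + f + 2*t² (R(f, t) = (62 + f) + (2*t)*t = (62 + f) + 2*t² = 62 + f + 2*t²)
R(D, 135) - 1*14884 = (62 + 76 + 2*135²) - 1*14884 = (62 + 76 + 2*18225) - 14884 = (62 + 76 + 36450) - 14884 = 36588 - 14884 = 21704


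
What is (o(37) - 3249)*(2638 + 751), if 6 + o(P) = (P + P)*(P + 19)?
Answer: 3012821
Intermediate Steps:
o(P) = -6 + 2*P*(19 + P) (o(P) = -6 + (P + P)*(P + 19) = -6 + (2*P)*(19 + P) = -6 + 2*P*(19 + P))
(o(37) - 3249)*(2638 + 751) = ((-6 + 2*37² + 38*37) - 3249)*(2638 + 751) = ((-6 + 2*1369 + 1406) - 3249)*3389 = ((-6 + 2738 + 1406) - 3249)*3389 = (4138 - 3249)*3389 = 889*3389 = 3012821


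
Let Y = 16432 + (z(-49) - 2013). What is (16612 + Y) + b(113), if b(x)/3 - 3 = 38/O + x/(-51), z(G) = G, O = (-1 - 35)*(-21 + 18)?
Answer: 9481535/306 ≈ 30985.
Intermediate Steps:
O = 108 (O = -36*(-3) = 108)
b(x) = 181/18 - x/17 (b(x) = 9 + 3*(38/108 + x/(-51)) = 9 + 3*(38*(1/108) + x*(-1/51)) = 9 + 3*(19/54 - x/51) = 9 + (19/18 - x/17) = 181/18 - x/17)
Y = 14370 (Y = 16432 + (-49 - 2013) = 16432 - 2062 = 14370)
(16612 + Y) + b(113) = (16612 + 14370) + (181/18 - 1/17*113) = 30982 + (181/18 - 113/17) = 30982 + 1043/306 = 9481535/306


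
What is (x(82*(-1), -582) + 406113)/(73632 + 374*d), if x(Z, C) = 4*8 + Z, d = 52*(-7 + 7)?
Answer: 406063/73632 ≈ 5.5148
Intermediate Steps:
d = 0 (d = 52*0 = 0)
x(Z, C) = 32 + Z
(x(82*(-1), -582) + 406113)/(73632 + 374*d) = ((32 + 82*(-1)) + 406113)/(73632 + 374*0) = ((32 - 82) + 406113)/(73632 + 0) = (-50 + 406113)/73632 = 406063*(1/73632) = 406063/73632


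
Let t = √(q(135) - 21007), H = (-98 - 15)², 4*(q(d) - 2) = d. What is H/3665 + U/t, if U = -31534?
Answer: 12769/3665 + 63068*I*√83885/83885 ≈ 3.484 + 217.75*I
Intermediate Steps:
q(d) = 2 + d/4
H = 12769 (H = (-113)² = 12769)
t = I*√83885/2 (t = √((2 + (¼)*135) - 21007) = √((2 + 135/4) - 21007) = √(143/4 - 21007) = √(-83885/4) = I*√83885/2 ≈ 144.81*I)
H/3665 + U/t = 12769/3665 - 31534*(-2*I*√83885/83885) = 12769*(1/3665) - (-63068)*I*√83885/83885 = 12769/3665 + 63068*I*√83885/83885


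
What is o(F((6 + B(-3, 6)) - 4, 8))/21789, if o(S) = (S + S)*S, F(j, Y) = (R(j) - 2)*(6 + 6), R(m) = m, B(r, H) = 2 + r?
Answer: 32/2421 ≈ 0.013218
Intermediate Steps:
F(j, Y) = -24 + 12*j (F(j, Y) = (j - 2)*(6 + 6) = (-2 + j)*12 = -24 + 12*j)
o(S) = 2*S² (o(S) = (2*S)*S = 2*S²)
o(F((6 + B(-3, 6)) - 4, 8))/21789 = (2*(-24 + 12*((6 + (2 - 3)) - 4))²)/21789 = (2*(-24 + 12*((6 - 1) - 4))²)*(1/21789) = (2*(-24 + 12*(5 - 4))²)*(1/21789) = (2*(-24 + 12*1)²)*(1/21789) = (2*(-24 + 12)²)*(1/21789) = (2*(-12)²)*(1/21789) = (2*144)*(1/21789) = 288*(1/21789) = 32/2421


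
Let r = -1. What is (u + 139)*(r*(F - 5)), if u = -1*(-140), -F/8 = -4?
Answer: -7533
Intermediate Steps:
F = 32 (F = -8*(-4) = 32)
u = 140
(u + 139)*(r*(F - 5)) = (140 + 139)*(-(32 - 5)) = 279*(-1*27) = 279*(-27) = -7533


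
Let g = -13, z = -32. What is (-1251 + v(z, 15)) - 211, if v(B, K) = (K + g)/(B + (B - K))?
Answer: -115500/79 ≈ -1462.0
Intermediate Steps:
v(B, K) = (-13 + K)/(-K + 2*B) (v(B, K) = (K - 13)/(B + (B - K)) = (-13 + K)/(-K + 2*B))
(-1251 + v(z, 15)) - 211 = (-1251 + (-13 + 15)/(-1*15 + 2*(-32))) - 211 = (-1251 + 2/(-15 - 64)) - 211 = (-1251 + 2/(-79)) - 211 = (-1251 - 1/79*2) - 211 = (-1251 - 2/79) - 211 = -98831/79 - 211 = -115500/79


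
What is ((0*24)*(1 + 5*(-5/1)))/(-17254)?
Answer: 0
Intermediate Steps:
((0*24)*(1 + 5*(-5/1)))/(-17254) = (0*(1 + 5*(-5*1)))*(-1/17254) = (0*(1 + 5*(-5)))*(-1/17254) = (0*(1 - 25))*(-1/17254) = (0*(-24))*(-1/17254) = 0*(-1/17254) = 0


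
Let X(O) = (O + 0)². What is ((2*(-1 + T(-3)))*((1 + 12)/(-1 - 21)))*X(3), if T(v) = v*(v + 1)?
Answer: -585/11 ≈ -53.182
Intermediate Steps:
T(v) = v*(1 + v)
X(O) = O²
((2*(-1 + T(-3)))*((1 + 12)/(-1 - 21)))*X(3) = ((2*(-1 - 3*(1 - 3)))*((1 + 12)/(-1 - 21)))*3² = ((2*(-1 - 3*(-2)))*(13/(-22)))*9 = ((2*(-1 + 6))*(13*(-1/22)))*9 = ((2*5)*(-13/22))*9 = (10*(-13/22))*9 = -65/11*9 = -585/11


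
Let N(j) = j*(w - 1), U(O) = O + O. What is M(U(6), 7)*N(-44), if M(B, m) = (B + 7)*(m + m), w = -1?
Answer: 23408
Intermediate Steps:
U(O) = 2*O
M(B, m) = 2*m*(7 + B) (M(B, m) = (7 + B)*(2*m) = 2*m*(7 + B))
N(j) = -2*j (N(j) = j*(-1 - 1) = j*(-2) = -2*j)
M(U(6), 7)*N(-44) = (2*7*(7 + 2*6))*(-2*(-44)) = (2*7*(7 + 12))*88 = (2*7*19)*88 = 266*88 = 23408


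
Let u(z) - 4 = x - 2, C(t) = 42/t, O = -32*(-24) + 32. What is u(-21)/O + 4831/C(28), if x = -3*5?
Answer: 7729561/2400 ≈ 3220.6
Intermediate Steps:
x = -15
O = 800 (O = 768 + 32 = 800)
u(z) = -13 (u(z) = 4 + (-15 - 2) = 4 - 17 = -13)
u(-21)/O + 4831/C(28) = -13/800 + 4831/((42/28)) = -13*1/800 + 4831/((42*(1/28))) = -13/800 + 4831/(3/2) = -13/800 + 4831*(⅔) = -13/800 + 9662/3 = 7729561/2400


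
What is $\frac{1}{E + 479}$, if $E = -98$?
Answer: $\frac{1}{381} \approx 0.0026247$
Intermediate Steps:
$\frac{1}{E + 479} = \frac{1}{-98 + 479} = \frac{1}{381}$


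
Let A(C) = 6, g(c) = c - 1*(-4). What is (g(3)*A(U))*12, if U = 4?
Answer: 504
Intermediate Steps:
g(c) = 4 + c (g(c) = c + 4 = 4 + c)
(g(3)*A(U))*12 = ((4 + 3)*6)*12 = (7*6)*12 = 42*12 = 504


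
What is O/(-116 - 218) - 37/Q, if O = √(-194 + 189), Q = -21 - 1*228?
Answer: 37/249 - I*√5/334 ≈ 0.14859 - 0.0066948*I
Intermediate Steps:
Q = -249 (Q = -21 - 228 = -249)
O = I*√5 (O = √(-5) = I*√5 ≈ 2.2361*I)
O/(-116 - 218) - 37/Q = (I*√5)/(-116 - 218) - 37/(-249) = (I*√5)/(-334) - 37*(-1/249) = (I*√5)*(-1/334) + 37/249 = -I*√5/334 + 37/249 = 37/249 - I*√5/334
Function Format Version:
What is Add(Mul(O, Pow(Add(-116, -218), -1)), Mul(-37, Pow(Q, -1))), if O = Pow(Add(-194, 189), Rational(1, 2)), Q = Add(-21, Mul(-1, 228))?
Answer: Add(Rational(37, 249), Mul(Rational(-1, 334), I, Pow(5, Rational(1, 2)))) ≈ Add(0.14859, Mul(-0.0066948, I))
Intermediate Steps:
Q = -249 (Q = Add(-21, -228) = -249)
O = Mul(I, Pow(5, Rational(1, 2))) (O = Pow(-5, Rational(1, 2)) = Mul(I, Pow(5, Rational(1, 2))) ≈ Mul(2.2361, I))
Add(Mul(O, Pow(Add(-116, -218), -1)), Mul(-37, Pow(Q, -1))) = Add(Mul(Mul(I, Pow(5, Rational(1, 2))), Pow(Add(-116, -218), -1)), Mul(-37, Pow(-249, -1))) = Add(Mul(Mul(I, Pow(5, Rational(1, 2))), Pow(-334, -1)), Mul(-37, Rational(-1, 249))) = Add(Mul(Mul(I, Pow(5, Rational(1, 2))), Rational(-1, 334)), Rational(37, 249)) = Add(Mul(Rational(-1, 334), I, Pow(5, Rational(1, 2))), Rational(37, 249)) = Add(Rational(37, 249), Mul(Rational(-1, 334), I, Pow(5, Rational(1, 2))))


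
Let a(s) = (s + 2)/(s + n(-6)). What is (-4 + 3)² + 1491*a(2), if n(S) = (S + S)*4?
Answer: -2959/23 ≈ -128.65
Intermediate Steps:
n(S) = 8*S (n(S) = (2*S)*4 = 8*S)
a(s) = (2 + s)/(-48 + s) (a(s) = (s + 2)/(s + 8*(-6)) = (2 + s)/(s - 48) = (2 + s)/(-48 + s))
(-4 + 3)² + 1491*a(2) = (-4 + 3)² + 1491*((2 + 2)/(-48 + 2)) = (-1)² + 1491*(4/(-46)) = 1 + 1491*(-1/46*4) = 1 + 1491*(-2/23) = 1 - 2982/23 = -2959/23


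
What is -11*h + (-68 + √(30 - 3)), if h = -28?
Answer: 240 + 3*√3 ≈ 245.20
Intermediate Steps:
-11*h + (-68 + √(30 - 3)) = -11*(-28) + (-68 + √(30 - 3)) = 308 + (-68 + √27) = 308 + (-68 + 3*√3) = 240 + 3*√3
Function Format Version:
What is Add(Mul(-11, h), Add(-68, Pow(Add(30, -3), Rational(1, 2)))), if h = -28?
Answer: Add(240, Mul(3, Pow(3, Rational(1, 2)))) ≈ 245.20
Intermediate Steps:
Add(Mul(-11, h), Add(-68, Pow(Add(30, -3), Rational(1, 2)))) = Add(Mul(-11, -28), Add(-68, Pow(Add(30, -3), Rational(1, 2)))) = Add(308, Add(-68, Pow(27, Rational(1, 2)))) = Add(308, Add(-68, Mul(3, Pow(3, Rational(1, 2))))) = Add(240, Mul(3, Pow(3, Rational(1, 2))))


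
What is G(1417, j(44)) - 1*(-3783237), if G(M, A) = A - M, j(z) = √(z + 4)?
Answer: 3781820 + 4*√3 ≈ 3.7818e+6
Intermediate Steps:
j(z) = √(4 + z)
G(1417, j(44)) - 1*(-3783237) = (√(4 + 44) - 1*1417) - 1*(-3783237) = (√48 - 1417) + 3783237 = (4*√3 - 1417) + 3783237 = (-1417 + 4*√3) + 3783237 = 3781820 + 4*√3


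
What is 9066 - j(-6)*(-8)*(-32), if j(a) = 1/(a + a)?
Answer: 27262/3 ≈ 9087.3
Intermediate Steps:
j(a) = 1/(2*a)
9066 - j(-6)*(-8)*(-32) = 9066 - ((1/2)/(-6))*(-8)*(-32) = 9066 - ((1/2)*(-1/6))*(-8)*(-32) = 9066 - (-1/12*(-8))*(-32) = 9066 - 2*(-32)/3 = 9066 - 1*(-64/3) = 9066 + 64/3 = 27262/3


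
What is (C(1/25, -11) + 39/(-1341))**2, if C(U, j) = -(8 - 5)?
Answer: 1833316/199809 ≈ 9.1753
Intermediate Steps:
C(U, j) = -3 (C(U, j) = -1*3 = -3)
(C(1/25, -11) + 39/(-1341))**2 = (-3 + 39/(-1341))**2 = (-3 + 39*(-1/1341))**2 = (-3 - 13/447)**2 = (-1354/447)**2 = 1833316/199809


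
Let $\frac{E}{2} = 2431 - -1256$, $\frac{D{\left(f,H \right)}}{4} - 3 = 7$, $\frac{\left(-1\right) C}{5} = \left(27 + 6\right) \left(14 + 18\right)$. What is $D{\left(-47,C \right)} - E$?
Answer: $-7334$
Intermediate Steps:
$C = -5280$ ($C = - 5 \left(27 + 6\right) \left(14 + 18\right) = - 5 \cdot 33 \cdot 32 = \left(-5\right) 1056 = -5280$)
$D{\left(f,H \right)} = 40$ ($D{\left(f,H \right)} = 12 + 4 \cdot 7 = 12 + 28 = 40$)
$E = 7374$ ($E = 2 \left(2431 - -1256\right) = 2 \left(2431 + 1256\right) = 2 \cdot 3687 = 7374$)
$D{\left(-47,C \right)} - E = 40 - 7374 = -7334$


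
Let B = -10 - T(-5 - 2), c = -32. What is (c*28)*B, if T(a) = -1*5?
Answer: 4480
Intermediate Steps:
T(a) = -5
B = -5 (B = -10 - 1*(-5) = -10 + 5 = -5)
(c*28)*B = -32*28*(-5) = -896*(-5) = 4480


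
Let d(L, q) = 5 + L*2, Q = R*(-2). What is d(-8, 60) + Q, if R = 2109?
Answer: -4229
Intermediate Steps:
Q = -4218 (Q = 2109*(-2) = -4218)
d(L, q) = 5 + 2*L
d(-8, 60) + Q = (5 + 2*(-8)) - 4218 = (5 - 16) - 4218 = -11 - 4218 = -4229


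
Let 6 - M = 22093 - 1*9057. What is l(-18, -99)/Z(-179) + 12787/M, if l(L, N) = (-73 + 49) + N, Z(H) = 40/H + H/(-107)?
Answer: -31051301477/361725830 ≈ -85.842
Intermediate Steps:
Z(H) = 40/H - H/107 (Z(H) = 40/H + H*(-1/107) = 40/H - H/107)
M = -13030 (M = 6 - (22093 - 1*9057) = 6 - (22093 - 9057) = 6 - 1*13036 = 6 - 13036 = -13030)
l(L, N) = -24 + N
l(-18, -99)/Z(-179) + 12787/M = (-24 - 99)/(40/(-179) - 1/107*(-179)) + 12787/(-13030) = -123/(40*(-1/179) + 179/107) + 12787*(-1/13030) = -123/(-40/179 + 179/107) - 12787/13030 = -123/27761/19153 - 12787/13030 = -123*19153/27761 - 12787/13030 = -2355819/27761 - 12787/13030 = -31051301477/361725830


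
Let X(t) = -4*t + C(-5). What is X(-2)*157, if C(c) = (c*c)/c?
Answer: 471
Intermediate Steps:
C(c) = c (C(c) = c**2/c = c)
X(t) = -5 - 4*t (X(t) = -4*t - 5 = -5 - 4*t)
X(-2)*157 = (-5 - 4*(-2))*157 = (-5 + 8)*157 = 3*157 = 471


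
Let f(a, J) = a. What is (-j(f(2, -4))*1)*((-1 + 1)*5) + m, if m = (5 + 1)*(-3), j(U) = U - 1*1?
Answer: -18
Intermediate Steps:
j(U) = -1 + U (j(U) = U - 1 = -1 + U)
m = -18 (m = 6*(-3) = -18)
(-j(f(2, -4))*1)*((-1 + 1)*5) + m = (-(-1 + 2)*1)*((-1 + 1)*5) - 18 = (-1*1*1)*(0*5) - 18 = -1*1*0 - 18 = -1*0 - 18 = 0 - 18 = -18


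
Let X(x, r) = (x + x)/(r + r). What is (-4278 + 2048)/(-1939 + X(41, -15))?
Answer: 16725/14563 ≈ 1.1485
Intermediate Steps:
X(x, r) = x/r (X(x, r) = (2*x)/((2*r)) = (2*x)*(1/(2*r)) = x/r)
(-4278 + 2048)/(-1939 + X(41, -15)) = (-4278 + 2048)/(-1939 + 41/(-15)) = -2230/(-1939 + 41*(-1/15)) = -2230/(-1939 - 41/15) = -2230/(-29126/15) = -2230*(-15/29126) = 16725/14563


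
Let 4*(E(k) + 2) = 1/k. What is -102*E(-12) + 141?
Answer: 2777/8 ≈ 347.13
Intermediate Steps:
E(k) = -2 + 1/(4*k)
-102*E(-12) + 141 = -102*(-2 + (1/4)/(-12)) + 141 = -102*(-2 + (1/4)*(-1/12)) + 141 = -102*(-2 - 1/48) + 141 = -102*(-97/48) + 141 = 1649/8 + 141 = 2777/8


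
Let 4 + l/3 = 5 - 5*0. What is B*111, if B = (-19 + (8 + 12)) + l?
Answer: 444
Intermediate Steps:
l = 3 (l = -12 + 3*(5 - 5*0) = -12 + 3*(5 + 0) = -12 + 3*5 = -12 + 15 = 3)
B = 4 (B = (-19 + (8 + 12)) + 3 = (-19 + 20) + 3 = 1 + 3 = 4)
B*111 = 4*111 = 444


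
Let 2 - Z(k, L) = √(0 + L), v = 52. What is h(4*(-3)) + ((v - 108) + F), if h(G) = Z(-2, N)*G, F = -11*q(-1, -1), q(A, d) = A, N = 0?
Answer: -69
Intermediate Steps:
F = 11 (F = -11*(-1) = 11)
Z(k, L) = 2 - √L (Z(k, L) = 2 - √(0 + L) = 2 - √L)
h(G) = 2*G (h(G) = (2 - √0)*G = (2 - 1*0)*G = (2 + 0)*G = 2*G)
h(4*(-3)) + ((v - 108) + F) = 2*(4*(-3)) + ((52 - 108) + 11) = 2*(-12) + (-56 + 11) = -24 - 45 = -69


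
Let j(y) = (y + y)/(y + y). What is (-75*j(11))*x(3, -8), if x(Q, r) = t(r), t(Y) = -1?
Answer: 75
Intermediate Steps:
x(Q, r) = -1
j(y) = 1 (j(y) = (2*y)/((2*y)) = (2*y)*(1/(2*y)) = 1)
(-75*j(11))*x(3, -8) = -75*1*(-1) = -75*(-1) = 75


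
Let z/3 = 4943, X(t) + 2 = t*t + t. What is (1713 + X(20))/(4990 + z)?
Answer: 2131/19819 ≈ 0.10752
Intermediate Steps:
X(t) = -2 + t + t² (X(t) = -2 + (t*t + t) = -2 + (t² + t) = -2 + (t + t²) = -2 + t + t²)
z = 14829 (z = 3*4943 = 14829)
(1713 + X(20))/(4990 + z) = (1713 + (-2 + 20 + 20²))/(4990 + 14829) = (1713 + (-2 + 20 + 400))/19819 = (1713 + 418)*(1/19819) = 2131*(1/19819) = 2131/19819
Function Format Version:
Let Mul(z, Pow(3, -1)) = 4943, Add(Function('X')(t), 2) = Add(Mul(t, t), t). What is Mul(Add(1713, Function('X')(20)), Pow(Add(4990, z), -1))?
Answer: Rational(2131, 19819) ≈ 0.10752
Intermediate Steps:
Function('X')(t) = Add(-2, t, Pow(t, 2)) (Function('X')(t) = Add(-2, Add(Mul(t, t), t)) = Add(-2, Add(Pow(t, 2), t)) = Add(-2, Add(t, Pow(t, 2))) = Add(-2, t, Pow(t, 2)))
z = 14829 (z = Mul(3, 4943) = 14829)
Mul(Add(1713, Function('X')(20)), Pow(Add(4990, z), -1)) = Mul(Add(1713, Add(-2, 20, Pow(20, 2))), Pow(Add(4990, 14829), -1)) = Mul(Add(1713, Add(-2, 20, 400)), Pow(19819, -1)) = Mul(Add(1713, 418), Rational(1, 19819)) = Mul(2131, Rational(1, 19819)) = Rational(2131, 19819)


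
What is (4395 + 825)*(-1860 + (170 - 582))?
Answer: -11859840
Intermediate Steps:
(4395 + 825)*(-1860 + (170 - 582)) = 5220*(-1860 - 412) = 5220*(-2272) = -11859840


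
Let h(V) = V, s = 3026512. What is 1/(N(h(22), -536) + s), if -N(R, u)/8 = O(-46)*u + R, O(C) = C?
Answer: 1/2829088 ≈ 3.5347e-7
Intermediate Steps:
N(R, u) = -8*R + 368*u (N(R, u) = -8*(-46*u + R) = -8*(R - 46*u) = -8*R + 368*u)
1/(N(h(22), -536) + s) = 1/((-8*22 + 368*(-536)) + 3026512) = 1/((-176 - 197248) + 3026512) = 1/(-197424 + 3026512) = 1/2829088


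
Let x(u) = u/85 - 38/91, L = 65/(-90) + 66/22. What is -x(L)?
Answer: 54409/139230 ≈ 0.39079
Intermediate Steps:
L = 41/18 (L = 65*(-1/90) + 66*(1/22) = -13/18 + 3 = 41/18 ≈ 2.2778)
x(u) = -38/91 + u/85 (x(u) = u*(1/85) - 38*1/91 = u/85 - 38/91 = -38/91 + u/85)
-x(L) = -(-38/91 + (1/85)*(41/18)) = -(-38/91 + 41/1530) = -1*(-54409/139230) = 54409/139230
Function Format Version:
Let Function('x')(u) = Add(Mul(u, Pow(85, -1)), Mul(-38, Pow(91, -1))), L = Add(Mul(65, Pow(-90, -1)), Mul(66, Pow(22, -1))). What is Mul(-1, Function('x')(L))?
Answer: Rational(54409, 139230) ≈ 0.39079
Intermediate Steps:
L = Rational(41, 18) (L = Add(Mul(65, Rational(-1, 90)), Mul(66, Rational(1, 22))) = Add(Rational(-13, 18), 3) = Rational(41, 18) ≈ 2.2778)
Function('x')(u) = Add(Rational(-38, 91), Mul(Rational(1, 85), u)) (Function('x')(u) = Add(Mul(u, Rational(1, 85)), Mul(-38, Rational(1, 91))) = Add(Mul(Rational(1, 85), u), Rational(-38, 91)) = Add(Rational(-38, 91), Mul(Rational(1, 85), u)))
Mul(-1, Function('x')(L)) = Mul(-1, Add(Rational(-38, 91), Mul(Rational(1, 85), Rational(41, 18)))) = Mul(-1, Add(Rational(-38, 91), Rational(41, 1530))) = Mul(-1, Rational(-54409, 139230)) = Rational(54409, 139230)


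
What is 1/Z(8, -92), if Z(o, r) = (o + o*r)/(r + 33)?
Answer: 59/728 ≈ 0.081044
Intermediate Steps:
Z(o, r) = (o + o*r)/(33 + r)
1/Z(8, -92) = 1/(8*(1 - 92)/(33 - 92)) = 1/(8*(-91)/(-59)) = 1/(8*(-1/59)*(-91)) = 1/(728/59) = 59/728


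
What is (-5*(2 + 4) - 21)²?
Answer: 2601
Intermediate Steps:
(-5*(2 + 4) - 21)² = (-5*6 - 21)² = (-30 - 21)² = (-51)² = 2601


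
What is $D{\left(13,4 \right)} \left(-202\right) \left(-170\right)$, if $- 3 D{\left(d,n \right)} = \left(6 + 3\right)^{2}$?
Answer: $-927180$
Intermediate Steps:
$D{\left(d,n \right)} = -27$ ($D{\left(d,n \right)} = - \frac{\left(6 + 3\right)^{2}}{3} = - \frac{9^{2}}{3} = \left(- \frac{1}{3}\right) 81 = -27$)
$D{\left(13,4 \right)} \left(-202\right) \left(-170\right) = \left(-27\right) \left(-202\right) \left(-170\right) = 5454 \left(-170\right) = -927180$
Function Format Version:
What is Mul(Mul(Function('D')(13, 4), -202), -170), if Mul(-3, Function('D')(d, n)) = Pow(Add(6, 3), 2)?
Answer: -927180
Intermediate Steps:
Function('D')(d, n) = -27 (Function('D')(d, n) = Mul(Rational(-1, 3), Pow(Add(6, 3), 2)) = Mul(Rational(-1, 3), Pow(9, 2)) = Mul(Rational(-1, 3), 81) = -27)
Mul(Mul(Function('D')(13, 4), -202), -170) = Mul(Mul(-27, -202), -170) = Mul(5454, -170) = -927180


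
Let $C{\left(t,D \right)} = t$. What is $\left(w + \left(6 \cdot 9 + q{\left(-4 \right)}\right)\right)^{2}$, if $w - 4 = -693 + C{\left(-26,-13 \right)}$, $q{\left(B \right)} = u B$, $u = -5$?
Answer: $410881$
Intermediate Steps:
$q{\left(B \right)} = - 5 B$
$w = -715$ ($w = 4 - 719 = -715$)
$\left(w + \left(6 \cdot 9 + q{\left(-4 \right)}\right)\right)^{2} = \left(-715 + \left(6 \cdot 9 - -20\right)\right)^{2} = \left(-715 + \left(54 + 20\right)\right)^{2} = \left(-715 + 74\right)^{2} = \left(-641\right)^{2} = 410881$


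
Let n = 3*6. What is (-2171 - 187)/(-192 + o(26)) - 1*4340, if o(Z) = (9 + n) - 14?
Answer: -774502/179 ≈ -4326.8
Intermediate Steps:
n = 18
o(Z) = 13 (o(Z) = (9 + 18) - 14 = 27 - 14 = 13)
(-2171 - 187)/(-192 + o(26)) - 1*4340 = (-2171 - 187)/(-192 + 13) - 1*4340 = -2358/(-179) - 4340 = -2358*(-1/179) - 4340 = 2358/179 - 4340 = -774502/179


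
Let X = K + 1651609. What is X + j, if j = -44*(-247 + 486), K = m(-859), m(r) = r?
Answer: 1640234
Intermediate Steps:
K = -859
X = 1650750 (X = -859 + 1651609 = 1650750)
j = -10516 (j = -44*239 = -10516)
X + j = 1650750 - 10516 = 1640234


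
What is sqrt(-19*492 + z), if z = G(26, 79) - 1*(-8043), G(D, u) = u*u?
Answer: 2*sqrt(1234) ≈ 70.257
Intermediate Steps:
G(D, u) = u**2
z = 14284 (z = 79**2 - 1*(-8043) = 6241 + 8043 = 14284)
sqrt(-19*492 + z) = sqrt(-19*492 + 14284) = sqrt(-9348 + 14284) = sqrt(4936) = 2*sqrt(1234)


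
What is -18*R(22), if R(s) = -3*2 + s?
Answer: -288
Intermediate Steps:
R(s) = -6 + s
-18*R(22) = -18*(-6 + 22) = -18*16 = -288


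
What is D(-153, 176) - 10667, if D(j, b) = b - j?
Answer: -10338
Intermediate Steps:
D(-153, 176) - 10667 = (176 - 1*(-153)) - 10667 = (176 + 153) - 10667 = 329 - 10667 = -10338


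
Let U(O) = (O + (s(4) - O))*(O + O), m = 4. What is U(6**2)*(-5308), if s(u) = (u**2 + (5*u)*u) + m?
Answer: -38217600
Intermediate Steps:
s(u) = 4 + 6*u**2 (s(u) = (u**2 + (5*u)*u) + 4 = (u**2 + 5*u**2) + 4 = 6*u**2 + 4 = 4 + 6*u**2)
U(O) = 200*O (U(O) = (O + ((4 + 6*4**2) - O))*(O + O) = (O + ((4 + 6*16) - O))*(2*O) = (O + ((4 + 96) - O))*(2*O) = (O + (100 - O))*(2*O) = 100*(2*O) = 200*O)
U(6**2)*(-5308) = (200*6**2)*(-5308) = (200*36)*(-5308) = 7200*(-5308) = -38217600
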